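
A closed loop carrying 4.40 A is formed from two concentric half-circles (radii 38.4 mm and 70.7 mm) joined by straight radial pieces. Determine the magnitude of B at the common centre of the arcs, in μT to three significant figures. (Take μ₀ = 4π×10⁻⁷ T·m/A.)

B ≈ 16.4 μT

The radial connectors point toward the centre, so dl × r̂ = 0 and they contribute nothing.
Each semicircle gives μ₀I/(4R): inner arc 3.60×10⁻⁵ T, outer arc 1.96×10⁻⁵ T.
The two arcs carry current in opposite angular senses, so their fields oppose: B = |3.60×10⁻⁵ − 1.96×10⁻⁵| = 1.64×10⁻⁵ T.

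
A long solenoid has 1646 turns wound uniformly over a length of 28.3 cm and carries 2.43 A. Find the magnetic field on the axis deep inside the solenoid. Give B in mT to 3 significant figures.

B ≈ 17.8 mT

Inside a long solenoid, B = μ₀nI with n = 5816 turns/m.
B = 4π×10⁻⁷ × 5816 × 2.43 = 1.78×10⁻² T.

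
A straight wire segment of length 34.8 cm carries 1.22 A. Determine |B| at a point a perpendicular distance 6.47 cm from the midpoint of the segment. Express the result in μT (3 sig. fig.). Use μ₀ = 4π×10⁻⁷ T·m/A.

B ≈ 3.53 μT

For a finite straight segment, B = (μ₀I/4πd)(sinθ₁ + sinθ₂), where θ₁, θ₂ are the angles from the perpendicular to each end.
The perpendicular from the point meets the wire at its midpoint, so each end is L/2 = 0.174 m away along the wire.
sinθ₁ = 0.174/√(0.174²+0.0647²) = 0.9373; sinθ₂ = 0.174/√(0.174²+0.0647²) = 0.9373.
B = (4π×10⁻⁷ × 1.22) / (4π × 0.0647) × (0.9373 + 0.9373) = 3.53×10⁻⁶ T.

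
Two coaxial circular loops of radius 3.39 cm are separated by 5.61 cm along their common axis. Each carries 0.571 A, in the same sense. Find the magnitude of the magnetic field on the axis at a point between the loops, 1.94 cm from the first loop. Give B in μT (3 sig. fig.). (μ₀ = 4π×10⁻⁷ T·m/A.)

B ≈ 10.2 μT

Each loop contributes B = μ₀IR²/[2(R²+z²)^(3/2)] on the axis, with z measured from that loop.
Loop 1 (z = 0.0194 m): B₁ = 6.92×10⁻⁶ T. Loop 2 (z = 0.0367 m): B₂ = 3.31×10⁻⁶ T.
The fields add: B = B₁ + B₂ = 1.02×10⁻⁵ T.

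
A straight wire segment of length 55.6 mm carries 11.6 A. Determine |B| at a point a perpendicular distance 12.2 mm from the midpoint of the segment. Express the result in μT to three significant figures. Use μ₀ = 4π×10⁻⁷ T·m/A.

For a finite straight segment, B = (μ₀I/4πd)(sinθ₁ + sinθ₂), where θ₁, θ₂ are the angles from the perpendicular to each end.
The perpendicular from the point meets the wire at its midpoint, so each end is L/2 = 0.0278 m away along the wire.
sinθ₁ = 0.0278/√(0.0278²+0.0122²) = 0.9157; sinθ₂ = 0.0278/√(0.0278²+0.0122²) = 0.9157.
B = (4π×10⁻⁷ × 11.6) / (4π × 0.0122) × (0.9157 + 0.9157) = 1.74×10⁻⁴ T.

B ≈ 174 μT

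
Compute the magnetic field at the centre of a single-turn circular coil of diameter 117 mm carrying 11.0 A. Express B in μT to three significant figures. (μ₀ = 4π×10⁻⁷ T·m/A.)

B ≈ 118 μT

At the centre of a circular loop the Biot–Savart law gives B = μ₀I/(2R) (so R = 0.0585 m).
B = (4π×10⁻⁷ × 11.0) / (2 × 0.0585) = 1.18×10⁻⁴ T.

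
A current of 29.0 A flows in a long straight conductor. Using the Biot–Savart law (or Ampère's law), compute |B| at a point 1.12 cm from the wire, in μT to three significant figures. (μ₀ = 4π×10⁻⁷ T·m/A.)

B ≈ 518 μT

For an infinitely long straight wire, B = μ₀I/(2πd).
B = (4π×10⁻⁷ × 29.0) / (2π × 0.0112) = 5.18×10⁻⁴ T.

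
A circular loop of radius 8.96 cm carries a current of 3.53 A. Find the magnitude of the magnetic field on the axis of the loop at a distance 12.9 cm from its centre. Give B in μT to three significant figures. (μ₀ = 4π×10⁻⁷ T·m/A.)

B ≈ 4.60 μT

On the axis of a circular loop, B = μ₀IR² / [2(R²+z²)^(3/2)].
R² + z² = (0.0896)² + (0.129)² = 0.02467 m², and (R²+z²)^(3/2) = 3.87×10⁻³ m³.
B = (4π×10⁻⁷ × 3.53 × 0.008028) / (2 × 3.87×10⁻³) = 4.60×10⁻⁶ T.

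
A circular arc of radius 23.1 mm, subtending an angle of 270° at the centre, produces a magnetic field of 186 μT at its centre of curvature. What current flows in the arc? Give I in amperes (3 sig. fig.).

For a circular arc, B = μ₀Iφ/(4πR) with φ in radians; here φ = 4.712 rad.
So I = 4πRB/(μ₀φ) = 4π × 0.0231 × 1.86×10⁻⁴ / (4π×10⁻⁷ × 4.712) = 9.12 A.

I ≈ 9.12 A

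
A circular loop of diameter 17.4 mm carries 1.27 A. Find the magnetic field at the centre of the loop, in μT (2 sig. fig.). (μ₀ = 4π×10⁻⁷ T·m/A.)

At the centre of a circular loop the Biot–Savart law gives B = μ₀I/(2R) (so R = 0.0087 m).
B = (4π×10⁻⁷ × 1.27) / (2 × 0.0087) = 9.17×10⁻⁵ T.

B ≈ 92 μT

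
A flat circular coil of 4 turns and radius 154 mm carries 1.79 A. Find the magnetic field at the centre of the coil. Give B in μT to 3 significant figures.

For an N-turn flat coil, B = Nμ₀I/(2R) with R = 0.154 m.
B = 4 × 7.30×10⁻⁶ T = 2.92×10⁻⁵ T.

B ≈ 29.2 μT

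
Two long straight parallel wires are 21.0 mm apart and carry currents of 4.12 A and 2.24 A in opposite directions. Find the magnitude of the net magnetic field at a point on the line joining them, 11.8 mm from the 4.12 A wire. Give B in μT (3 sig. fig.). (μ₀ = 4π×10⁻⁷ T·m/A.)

B ≈ 119 μT

Each long wire gives B = μ₀I/(2πd). Distances are d₁ = 0.0118 m and d₂ = 0.0092 m.
B₁ = 6.98×10⁻⁵ T, B₂ = 4.87×10⁻⁵ T.
Between antiparallel currents both contributions point the same way, so they add. B = B₁ + B₂ = 6.98×10⁻⁵ + 4.87×10⁻⁵ = 1.19×10⁻⁴ T.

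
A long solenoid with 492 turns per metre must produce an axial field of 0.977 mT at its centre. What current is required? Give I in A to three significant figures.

Inside a long solenoid B = μ₀nI with n = 492 m⁻¹, so I = B/(μ₀n).
I = 9.77×10⁻⁴ / (4π×10⁻⁷ × 492) = 1.58 A.

I ≈ 1.58 A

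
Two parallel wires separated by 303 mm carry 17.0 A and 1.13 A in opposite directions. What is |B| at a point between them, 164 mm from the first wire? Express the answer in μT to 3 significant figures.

B ≈ 22.4 μT

Each long wire gives B = μ₀I/(2πd). Distances are d₁ = 0.164 m and d₂ = 0.139 m.
B₁ = 2.07×10⁻⁵ T, B₂ = 1.63×10⁻⁶ T.
Between antiparallel currents both contributions point the same way, so they add. B = B₁ + B₂ = 2.07×10⁻⁵ + 1.63×10⁻⁶ = 2.24×10⁻⁵ T.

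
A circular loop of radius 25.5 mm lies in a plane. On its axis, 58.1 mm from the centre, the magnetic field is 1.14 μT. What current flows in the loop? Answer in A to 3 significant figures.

I ≈ 0.713 A

On the axis of a loop, B = μ₀IR²/[2(R²+z²)^(3/2)], so I = 2B(R²+z²)^(3/2)/(μ₀R²).
R² + z² = 0.0006503 + 0.003376 = 0.004026 m²; raised to 3/2 gives 2.55×10⁻⁴ m³.
I = 2 × 1.14×10⁻⁶ × 2.55×10⁻⁴ / (1.26×10⁻⁶ × 0.0006503) = 0.713 A.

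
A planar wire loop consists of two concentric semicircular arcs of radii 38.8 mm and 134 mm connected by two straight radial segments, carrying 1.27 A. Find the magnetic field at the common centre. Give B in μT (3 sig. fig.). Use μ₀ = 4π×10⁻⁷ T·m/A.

B ≈ 7.31 μT

The radial connectors point toward the centre, so dl × r̂ = 0 and they contribute nothing.
Each semicircle gives μ₀I/(4R): inner arc 1.03×10⁻⁵ T, outer arc 2.98×10⁻⁶ T.
The two arcs carry current in opposite angular senses, so their fields oppose: B = |1.03×10⁻⁵ − 2.98×10⁻⁶| = 7.31×10⁻⁶ T.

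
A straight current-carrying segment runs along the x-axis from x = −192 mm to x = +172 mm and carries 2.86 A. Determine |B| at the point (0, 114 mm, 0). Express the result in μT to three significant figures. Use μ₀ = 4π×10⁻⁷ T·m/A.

For a finite straight segment, B = (μ₀I/4πd)(sinθ₁ + sinθ₂), where θ₁, θ₂ are the angles from the perpendicular to each end.
The perpendicular distance is d = 0.114 m; the end-offsets along the wire are a = 0.192 m and b = 0.172 m.
sinθ₁ = 0.192/√(0.192²+0.114²) = 0.8599; sinθ₂ = 0.172/√(0.172²+0.114²) = 0.8335.
B = (4π×10⁻⁷ × 2.86) / (4π × 0.114) × (0.8599 + 0.8335) = 4.25×10⁻⁶ T.

B ≈ 4.25 μT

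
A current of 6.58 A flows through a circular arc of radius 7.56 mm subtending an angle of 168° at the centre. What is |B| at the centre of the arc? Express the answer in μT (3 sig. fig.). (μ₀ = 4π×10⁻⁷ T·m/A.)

B ≈ 255 μT

The Biot–Savart field of a circular arc at its centre is B = μ₀Iφ/(4πR), with φ = 2.932 rad.
B = (4π×10⁻⁷ × 6.58 × 2.932) / (4π × 0.00756) = 2.55×10⁻⁴ T.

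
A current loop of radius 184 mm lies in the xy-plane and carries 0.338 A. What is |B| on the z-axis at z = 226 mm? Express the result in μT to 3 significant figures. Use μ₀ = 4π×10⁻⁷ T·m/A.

On the axis of a circular loop, B = μ₀IR² / [2(R²+z²)^(3/2)].
R² + z² = (0.184)² + (0.226)² = 0.08493 m², and (R²+z²)^(3/2) = 2.48×10⁻² m³.
B = (4π×10⁻⁷ × 0.338 × 0.03386) / (2 × 2.48×10⁻²) = 2.90×10⁻⁷ T.

B ≈ 0.290 μT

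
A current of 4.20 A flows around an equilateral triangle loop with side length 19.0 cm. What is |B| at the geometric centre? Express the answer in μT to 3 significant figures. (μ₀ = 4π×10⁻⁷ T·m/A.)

B ≈ 39.8 μT

Each side is a finite straight segment at perpendicular distance d = a/(2 tan(π/3)) = 0.05485 m from the centre, with end-angles ±π/3.
One side contributes B₁ = (μ₀I/4πd)·2 sin(π/3) = 1.33×10⁻⁵ T.
All 3 sides add in the same direction: B = 3 × 1.33×10⁻⁵ = 3.98×10⁻⁵ T.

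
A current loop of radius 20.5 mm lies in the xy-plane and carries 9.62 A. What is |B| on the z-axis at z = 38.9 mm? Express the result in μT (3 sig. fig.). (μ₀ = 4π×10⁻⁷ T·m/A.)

On the axis of a circular loop, B = μ₀IR² / [2(R²+z²)^(3/2)].
R² + z² = (0.0205)² + (0.0389)² = 0.001933 m², and (R²+z²)^(3/2) = 8.50×10⁻⁵ m³.
B = (4π×10⁻⁷ × 9.62 × 0.0004203) / (2 × 8.50×10⁻⁵) = 2.99×10⁻⁵ T.

B ≈ 29.9 μT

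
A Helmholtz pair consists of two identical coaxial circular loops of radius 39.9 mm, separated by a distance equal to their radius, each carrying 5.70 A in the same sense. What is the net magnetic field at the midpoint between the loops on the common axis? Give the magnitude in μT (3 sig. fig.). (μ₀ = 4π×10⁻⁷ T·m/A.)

Each loop contributes B = μ₀IR²/[2(R²+z²)^(3/2)] on the axis, with z measured from that loop.
Loop 1 (z = 0.01995 m): B₁ = 6.42×10⁻⁵ T. Loop 2 (z = 0.01995 m): B₂ = 6.42×10⁻⁵ T.
The fields add: B = B₁ + B₂ = 1.28×10⁻⁴ T.

B ≈ 128 μT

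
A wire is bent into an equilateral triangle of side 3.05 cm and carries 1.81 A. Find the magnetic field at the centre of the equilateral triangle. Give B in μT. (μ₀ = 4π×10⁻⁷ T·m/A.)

B ≈ 107 μT

Each side is a finite straight segment at perpendicular distance d = a/(2 tan(π/3)) = 0.008805 m from the centre, with end-angles ±π/3.
One side contributes B₁ = (μ₀I/4πd)·2 sin(π/3) = 3.56×10⁻⁵ T.
All 3 sides add in the same direction: B = 3 × 3.56×10⁻⁵ = 1.07×10⁻⁴ T.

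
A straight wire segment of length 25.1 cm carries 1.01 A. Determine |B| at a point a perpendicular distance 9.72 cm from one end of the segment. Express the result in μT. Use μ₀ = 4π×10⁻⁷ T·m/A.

B ≈ 0.969 μT

For a finite straight segment, B = (μ₀I/4πd)(sinθ₁ + sinθ₂), where θ₁, θ₂ are the angles from the perpendicular to each end.
The perpendicular foot is at one end, so the two end-offsets along the wire are 0 and L = 0.251 m.
sinθ₁ = 0/√(0²+0.0972²) = 0.0000; sinθ₂ = 0.251/√(0.251²+0.0972²) = 0.9325.
B = (4π×10⁻⁷ × 1.01) / (4π × 0.0972) × (0.0000 + 0.9325) = 9.69×10⁻⁷ T.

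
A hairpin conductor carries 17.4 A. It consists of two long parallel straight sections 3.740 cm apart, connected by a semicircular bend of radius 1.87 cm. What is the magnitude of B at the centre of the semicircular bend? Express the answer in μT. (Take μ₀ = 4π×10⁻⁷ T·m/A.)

The semicircular arc contributes B_arc = μ₀I·π/(4πR) = μ₀I/(4R) = 2.92×10⁻⁴ T.
Each semi-infinite lead is at perpendicular distance R = 0.0187 m from the centre, with the perpendicular foot at its near end, so it contributes μ₀I/(4πR); both point the same way, together 1.86×10⁻⁴ T.
Arc and leads all point the same direction: B = 2.92×10⁻⁴ + 1.86×10⁻⁴ = 4.78×10⁻⁴ T.

B ≈ 478 μT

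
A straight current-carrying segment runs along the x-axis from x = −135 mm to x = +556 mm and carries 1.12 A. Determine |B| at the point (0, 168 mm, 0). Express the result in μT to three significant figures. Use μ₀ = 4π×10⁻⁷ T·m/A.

For a finite straight segment, B = (μ₀I/4πd)(sinθ₁ + sinθ₂), where θ₁, θ₂ are the angles from the perpendicular to each end.
The perpendicular distance is d = 0.168 m; the end-offsets along the wire are a = 0.135 m and b = 0.556 m.
sinθ₁ = 0.135/√(0.135²+0.168²) = 0.6264; sinθ₂ = 0.556/√(0.556²+0.168²) = 0.9573.
B = (4π×10⁻⁷ × 1.12) / (4π × 0.168) × (0.6264 + 0.9573) = 1.06×10⁻⁶ T.

B ≈ 1.06 μT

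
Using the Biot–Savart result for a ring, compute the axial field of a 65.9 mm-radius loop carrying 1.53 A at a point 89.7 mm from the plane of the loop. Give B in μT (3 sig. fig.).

B ≈ 3.03 μT

On the axis of a circular loop, B = μ₀IR² / [2(R²+z²)^(3/2)].
R² + z² = (0.0659)² + (0.0897)² = 0.01239 m², and (R²+z²)^(3/2) = 1.38×10⁻³ m³.
B = (4π×10⁻⁷ × 1.53 × 0.004343) / (2 × 1.38×10⁻³) = 3.03×10⁻⁶ T.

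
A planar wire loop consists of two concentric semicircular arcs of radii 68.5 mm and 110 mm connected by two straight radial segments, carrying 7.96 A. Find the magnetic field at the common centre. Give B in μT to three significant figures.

B ≈ 13.8 μT

The radial connectors point toward the centre, so dl × r̂ = 0 and they contribute nothing.
Each semicircle gives μ₀I/(4R): inner arc 3.65×10⁻⁵ T, outer arc 2.27×10⁻⁵ T.
The two arcs carry current in opposite angular senses, so their fields oppose: B = |3.65×10⁻⁵ − 2.27×10⁻⁵| = 1.38×10⁻⁵ T.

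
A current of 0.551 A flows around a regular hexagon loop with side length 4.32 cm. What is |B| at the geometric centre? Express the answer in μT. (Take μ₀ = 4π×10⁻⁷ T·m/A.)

Each side is a finite straight segment at perpendicular distance d = a/(2 tan(π/6)) = 0.03741 m from the centre, with end-angles ±π/6.
One side contributes B₁ = (μ₀I/4πd)·2 sin(π/6) = 1.47×10⁻⁶ T.
All 6 sides add in the same direction: B = 6 × 1.47×10⁻⁶ = 8.84×10⁻⁶ T.

B ≈ 8.84 μT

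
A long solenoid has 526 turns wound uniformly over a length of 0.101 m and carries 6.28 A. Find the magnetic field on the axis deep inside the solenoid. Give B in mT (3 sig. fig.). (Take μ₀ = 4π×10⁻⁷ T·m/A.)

Inside a long solenoid, B = μ₀nI with n = 5208 turns/m.
B = 4π×10⁻⁷ × 5208 × 6.28 = 4.11×10⁻² T.

B ≈ 41.1 mT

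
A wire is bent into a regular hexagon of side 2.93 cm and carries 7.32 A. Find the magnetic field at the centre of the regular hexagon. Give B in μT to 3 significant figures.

Each side is a finite straight segment at perpendicular distance d = a/(2 tan(π/6)) = 0.02537 m from the centre, with end-angles ±π/6.
One side contributes B₁ = (μ₀I/4πd)·2 sin(π/6) = 2.88×10⁻⁵ T.
All 6 sides add in the same direction: B = 6 × 2.88×10⁻⁵ = 1.73×10⁻⁴ T.

B ≈ 173 μT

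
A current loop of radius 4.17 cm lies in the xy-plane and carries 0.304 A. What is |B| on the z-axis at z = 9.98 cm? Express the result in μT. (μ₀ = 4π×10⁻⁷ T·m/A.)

On the axis of a circular loop, B = μ₀IR² / [2(R²+z²)^(3/2)].
R² + z² = (0.0417)² + (0.0998)² = 0.0117 m², and (R²+z²)^(3/2) = 1.27×10⁻³ m³.
B = (4π×10⁻⁷ × 0.304 × 0.001739) / (2 × 1.27×10⁻³) = 2.62×10⁻⁷ T.

B ≈ 0.262 μT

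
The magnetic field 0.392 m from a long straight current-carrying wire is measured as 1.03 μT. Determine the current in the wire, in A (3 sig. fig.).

For a long straight wire B = μ₀I/(2πd), so I = 2πdB/μ₀.
I = 2π × 0.392 × 1.03×10⁻⁶ / (4π×10⁻⁷) = 2.02 A.

I ≈ 2.02 A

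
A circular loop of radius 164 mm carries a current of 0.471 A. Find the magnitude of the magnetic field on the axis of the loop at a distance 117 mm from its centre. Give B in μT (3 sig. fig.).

On the axis of a circular loop, B = μ₀IR² / [2(R²+z²)^(3/2)].
R² + z² = (0.164)² + (0.117)² = 0.04059 m², and (R²+z²)^(3/2) = 8.18×10⁻³ m³.
B = (4π×10⁻⁷ × 0.471 × 0.0269) / (2 × 8.18×10⁻³) = 9.74×10⁻⁷ T.

B ≈ 0.974 μT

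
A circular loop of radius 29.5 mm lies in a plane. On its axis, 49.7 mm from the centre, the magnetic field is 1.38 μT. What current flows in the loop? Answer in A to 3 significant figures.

On the axis of a loop, B = μ₀IR²/[2(R²+z²)^(3/2)], so I = 2B(R²+z²)^(3/2)/(μ₀R²).
R² + z² = 0.0008703 + 0.00247 = 0.00334 m²; raised to 3/2 gives 1.93×10⁻⁴ m³.
I = 2 × 1.38×10⁻⁶ × 1.93×10⁻⁴ / (1.26×10⁻⁶ × 0.0008703) = 0.487 A.

I ≈ 0.487 A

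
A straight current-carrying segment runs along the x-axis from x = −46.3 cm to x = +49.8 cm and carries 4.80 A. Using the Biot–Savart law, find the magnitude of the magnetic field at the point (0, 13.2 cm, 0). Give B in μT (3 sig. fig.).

B ≈ 7.01 μT

For a finite straight segment, B = (μ₀I/4πd)(sinθ₁ + sinθ₂), where θ₁, θ₂ are the angles from the perpendicular to each end.
The perpendicular distance is d = 0.132 m; the end-offsets along the wire are a = 0.463 m and b = 0.498 m.
sinθ₁ = 0.463/√(0.463²+0.132²) = 0.9617; sinθ₂ = 0.498/√(0.498²+0.132²) = 0.9666.
B = (4π×10⁻⁷ × 4.80) / (4π × 0.132) × (0.9617 + 0.9666) = 7.01×10⁻⁶ T.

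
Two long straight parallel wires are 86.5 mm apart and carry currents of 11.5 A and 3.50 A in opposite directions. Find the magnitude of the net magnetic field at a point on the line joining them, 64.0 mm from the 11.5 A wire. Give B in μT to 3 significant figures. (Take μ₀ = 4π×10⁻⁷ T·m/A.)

B ≈ 67.0 μT

Each long wire gives B = μ₀I/(2πd). Distances are d₁ = 0.064 m and d₂ = 0.0225 m.
B₁ = 3.59×10⁻⁵ T, B₂ = 3.11×10⁻⁵ T.
Between antiparallel currents both contributions point the same way, so they add. B = B₁ + B₂ = 3.59×10⁻⁵ + 3.11×10⁻⁵ = 6.70×10⁻⁵ T.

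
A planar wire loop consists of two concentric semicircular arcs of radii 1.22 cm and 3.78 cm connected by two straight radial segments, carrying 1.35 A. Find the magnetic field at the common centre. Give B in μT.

The radial connectors point toward the centre, so dl × r̂ = 0 and they contribute nothing.
Each semicircle gives μ₀I/(4R): inner arc 3.48×10⁻⁵ T, outer arc 1.12×10⁻⁵ T.
The two arcs carry current in opposite angular senses, so their fields oppose: B = |3.48×10⁻⁵ − 1.12×10⁻⁵| = 2.35×10⁻⁵ T.

B ≈ 23.5 μT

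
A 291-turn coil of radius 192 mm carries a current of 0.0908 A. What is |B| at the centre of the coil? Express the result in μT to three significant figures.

For an N-turn flat coil, B = Nμ₀I/(2R) with R = 0.192 m.
B = 291 × 2.97×10⁻⁷ T = 8.65×10⁻⁵ T.

B ≈ 86.5 μT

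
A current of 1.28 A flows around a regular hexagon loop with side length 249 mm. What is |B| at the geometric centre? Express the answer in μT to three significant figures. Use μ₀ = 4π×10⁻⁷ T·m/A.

Each side is a finite straight segment at perpendicular distance d = a/(2 tan(π/6)) = 0.2156 m from the centre, with end-angles ±π/6.
One side contributes B₁ = (μ₀I/4πd)·2 sin(π/6) = 5.94×10⁻⁷ T.
All 6 sides add in the same direction: B = 6 × 5.94×10⁻⁷ = 3.56×10⁻⁶ T.

B ≈ 3.56 μT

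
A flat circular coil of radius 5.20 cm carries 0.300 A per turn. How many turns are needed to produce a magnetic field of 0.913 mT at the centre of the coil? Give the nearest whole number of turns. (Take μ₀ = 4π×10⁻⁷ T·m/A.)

N = 252

For an N-turn coil, B = Nμ₀I/(2R). A single turn gives B₁ = 3.62×10⁻⁶ T with R = 0.052 m.
N = B/B₁ = 9.13×10⁻⁴ / 3.62×10⁻⁶ = 251.87.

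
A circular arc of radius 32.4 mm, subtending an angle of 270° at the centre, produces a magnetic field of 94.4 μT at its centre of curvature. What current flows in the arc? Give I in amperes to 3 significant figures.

I ≈ 6.49 A

For a circular arc, B = μ₀Iφ/(4πR) with φ in radians; here φ = 4.712 rad.
So I = 4πRB/(μ₀φ) = 4π × 0.0324 × 9.44×10⁻⁵ / (4π×10⁻⁷ × 4.712) = 6.49 A.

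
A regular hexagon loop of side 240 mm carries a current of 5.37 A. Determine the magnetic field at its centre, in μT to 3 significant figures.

Each side is a finite straight segment at perpendicular distance d = a/(2 tan(π/6)) = 0.2078 m from the centre, with end-angles ±π/6.
One side contributes B₁ = (μ₀I/4πd)·2 sin(π/6) = 2.58×10⁻⁶ T.
All 6 sides add in the same direction: B = 6 × 2.58×10⁻⁶ = 1.55×10⁻⁵ T.

B ≈ 15.5 μT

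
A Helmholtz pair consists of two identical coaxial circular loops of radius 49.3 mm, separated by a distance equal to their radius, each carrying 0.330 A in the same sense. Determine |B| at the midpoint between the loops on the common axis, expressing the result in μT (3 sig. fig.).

B ≈ 6.02 μT

Each loop contributes B = μ₀IR²/[2(R²+z²)^(3/2)] on the axis, with z measured from that loop.
Loop 1 (z = 0.02465 m): B₁ = 3.01×10⁻⁶ T. Loop 2 (z = 0.02465 m): B₂ = 3.01×10⁻⁶ T.
The fields add: B = B₁ + B₂ = 6.02×10⁻⁶ T.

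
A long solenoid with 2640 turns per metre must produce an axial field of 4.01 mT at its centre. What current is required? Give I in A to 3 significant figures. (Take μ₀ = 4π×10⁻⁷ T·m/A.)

I ≈ 1.21 A

Inside a long solenoid B = μ₀nI with n = 2640 m⁻¹, so I = B/(μ₀n).
I = 4.01×10⁻³ / (4π×10⁻⁷ × 2640) = 1.21 A.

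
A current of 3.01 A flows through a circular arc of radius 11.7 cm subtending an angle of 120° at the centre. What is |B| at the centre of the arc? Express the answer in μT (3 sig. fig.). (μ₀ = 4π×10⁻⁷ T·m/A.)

The Biot–Savart field of a circular arc at its centre is B = μ₀Iφ/(4πR), with φ = 2.094 rad.
B = (4π×10⁻⁷ × 3.01 × 2.094) / (4π × 0.117) = 5.39×10⁻⁶ T.

B ≈ 5.39 μT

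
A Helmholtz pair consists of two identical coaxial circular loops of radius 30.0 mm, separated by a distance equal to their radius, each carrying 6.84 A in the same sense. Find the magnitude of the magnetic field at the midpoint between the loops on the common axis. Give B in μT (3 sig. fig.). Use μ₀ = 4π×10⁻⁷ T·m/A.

Each loop contributes B = μ₀IR²/[2(R²+z²)^(3/2)] on the axis, with z measured from that loop.
Loop 1 (z = 0.015 m): B₁ = 1.03×10⁻⁴ T. Loop 2 (z = 0.015 m): B₂ = 1.03×10⁻⁴ T.
The fields add: B = B₁ + B₂ = 2.05×10⁻⁴ T.

B ≈ 205 μT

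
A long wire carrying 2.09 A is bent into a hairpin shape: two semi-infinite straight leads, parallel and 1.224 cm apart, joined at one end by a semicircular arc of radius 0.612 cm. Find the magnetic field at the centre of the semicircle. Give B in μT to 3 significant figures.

B ≈ 176 μT

The semicircular arc contributes B_arc = μ₀I·π/(4πR) = μ₀I/(4R) = 1.07×10⁻⁴ T.
Each semi-infinite lead is at perpendicular distance R = 0.00612 m from the centre, with the perpendicular foot at its near end, so it contributes μ₀I/(4πR); both point the same way, together 6.83×10⁻⁵ T.
Arc and leads all point the same direction: B = 1.07×10⁻⁴ + 6.83×10⁻⁵ = 1.76×10⁻⁴ T.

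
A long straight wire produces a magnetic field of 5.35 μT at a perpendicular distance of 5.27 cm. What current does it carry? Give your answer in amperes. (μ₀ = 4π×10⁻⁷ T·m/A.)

For a long straight wire B = μ₀I/(2πd), so I = 2πdB/μ₀.
I = 2π × 0.0527 × 5.35×10⁻⁶ / (4π×10⁻⁷) = 1.41 A.

I ≈ 1.41 A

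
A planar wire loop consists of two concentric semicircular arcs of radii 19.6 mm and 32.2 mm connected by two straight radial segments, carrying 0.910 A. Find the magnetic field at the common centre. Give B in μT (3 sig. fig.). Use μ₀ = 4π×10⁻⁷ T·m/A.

B ≈ 5.71 μT

The radial connectors point toward the centre, so dl × r̂ = 0 and they contribute nothing.
Each semicircle gives μ₀I/(4R): inner arc 1.46×10⁻⁵ T, outer arc 8.88×10⁻⁶ T.
The two arcs carry current in opposite angular senses, so their fields oppose: B = |1.46×10⁻⁵ − 8.88×10⁻⁶| = 5.71×10⁻⁶ T.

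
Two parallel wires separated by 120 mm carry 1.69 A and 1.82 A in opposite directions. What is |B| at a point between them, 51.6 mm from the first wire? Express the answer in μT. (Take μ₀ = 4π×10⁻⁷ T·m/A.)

B ≈ 11.9 μT

Each long wire gives B = μ₀I/(2πd). Distances are d₁ = 0.0516 m and d₂ = 0.0684 m.
B₁ = 6.55×10⁻⁶ T, B₂ = 5.32×10⁻⁶ T.
Between antiparallel currents both contributions point the same way, so they add. B = B₁ + B₂ = 6.55×10⁻⁶ + 5.32×10⁻⁶ = 1.19×10⁻⁵ T.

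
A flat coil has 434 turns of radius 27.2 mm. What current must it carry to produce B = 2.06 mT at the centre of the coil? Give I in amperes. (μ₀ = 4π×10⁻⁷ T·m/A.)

I ≈ 0.205 A

For an N-turn coil, B = Nμ₀I/(2R) with R = 0.0272 m, so I = 2RB/(Nμ₀) = 2 × 0.0272 × 2.06×10⁻³ / (434 × 4π×10⁻⁷) = 0.205 A.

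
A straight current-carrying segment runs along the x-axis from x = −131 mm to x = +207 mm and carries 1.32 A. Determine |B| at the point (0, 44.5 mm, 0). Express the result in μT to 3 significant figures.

For a finite straight segment, B = (μ₀I/4πd)(sinθ₁ + sinθ₂), where θ₁, θ₂ are the angles from the perpendicular to each end.
The perpendicular distance is d = 0.0445 m; the end-offsets along the wire are a = 0.131 m and b = 0.207 m.
sinθ₁ = 0.131/√(0.131²+0.0445²) = 0.9469; sinθ₂ = 0.207/√(0.207²+0.0445²) = 0.9777.
B = (4π×10⁻⁷ × 1.32) / (4π × 0.0445) × (0.9469 + 0.9777) = 5.71×10⁻⁶ T.

B ≈ 5.71 μT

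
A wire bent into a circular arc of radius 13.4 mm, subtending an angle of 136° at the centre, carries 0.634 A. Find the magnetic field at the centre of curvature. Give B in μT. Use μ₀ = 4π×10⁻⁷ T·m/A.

B ≈ 11.2 μT

The Biot–Savart field of a circular arc at its centre is B = μ₀Iφ/(4πR), with φ = 2.374 rad.
B = (4π×10⁻⁷ × 0.634 × 2.374) / (4π × 0.0134) = 1.12×10⁻⁵ T.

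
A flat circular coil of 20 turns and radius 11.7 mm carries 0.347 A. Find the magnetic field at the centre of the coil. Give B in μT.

For an N-turn flat coil, B = Nμ₀I/(2R) with R = 0.0117 m.
B = 20 × 1.86×10⁻⁵ T = 3.73×10⁻⁴ T.

B ≈ 373 μT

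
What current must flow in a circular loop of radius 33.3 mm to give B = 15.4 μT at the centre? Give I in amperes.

At the centre of a circular loop B = μ₀I/(2R), so I = 2RB/μ₀.
With R = 0.0333 m, I = 2 × 0.0333 × 1.54×10⁻⁵ / (4π×10⁻⁷) = 0.816 A.

I ≈ 0.816 A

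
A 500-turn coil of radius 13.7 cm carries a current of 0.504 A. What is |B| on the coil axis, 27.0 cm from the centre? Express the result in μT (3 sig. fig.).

For an N-turn flat coil, B = Nμ₀IR²/[2(R²+z²)^(3/2)] with R = 0.137 m, z = 0.27 m.
B = 500 × 2.14×10⁻⁷ T = 1.07×10⁻⁴ T.

B ≈ 107 μT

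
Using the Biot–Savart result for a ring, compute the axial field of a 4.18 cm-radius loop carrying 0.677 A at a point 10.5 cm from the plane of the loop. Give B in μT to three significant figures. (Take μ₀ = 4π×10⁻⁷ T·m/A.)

B ≈ 0.515 μT

On the axis of a circular loop, B = μ₀IR² / [2(R²+z²)^(3/2)].
R² + z² = (0.0418)² + (0.105)² = 0.01277 m², and (R²+z²)^(3/2) = 1.44×10⁻³ m³.
B = (4π×10⁻⁷ × 0.677 × 0.001747) / (2 × 1.44×10⁻³) = 5.15×10⁻⁷ T.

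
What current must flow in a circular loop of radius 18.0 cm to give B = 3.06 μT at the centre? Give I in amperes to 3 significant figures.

I ≈ 0.877 A

At the centre of a circular loop B = μ₀I/(2R), so I = 2RB/μ₀.
With R = 0.18 m, I = 2 × 0.18 × 3.06×10⁻⁶ / (4π×10⁻⁷) = 0.877 A.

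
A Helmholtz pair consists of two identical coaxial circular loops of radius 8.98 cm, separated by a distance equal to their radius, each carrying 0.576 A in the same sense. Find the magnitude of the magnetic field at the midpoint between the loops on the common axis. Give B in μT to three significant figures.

B ≈ 5.77 μT

Each loop contributes B = μ₀IR²/[2(R²+z²)^(3/2)] on the axis, with z measured from that loop.
Loop 1 (z = 0.0449 m): B₁ = 2.88×10⁻⁶ T. Loop 2 (z = 0.0449 m): B₂ = 2.88×10⁻⁶ T.
The fields add: B = B₁ + B₂ = 5.77×10⁻⁶ T.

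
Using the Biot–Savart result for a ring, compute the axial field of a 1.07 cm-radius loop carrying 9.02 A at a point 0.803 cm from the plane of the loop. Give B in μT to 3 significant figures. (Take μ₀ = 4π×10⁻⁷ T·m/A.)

On the axis of a circular loop, B = μ₀IR² / [2(R²+z²)^(3/2)].
R² + z² = (0.0107)² + (0.00803)² = 0.000179 m², and (R²+z²)^(3/2) = 2.39×10⁻⁶ m³.
B = (4π×10⁻⁷ × 9.02 × 0.0001145) / (2 × 2.39×10⁻⁶) = 2.71×10⁻⁴ T.

B ≈ 271 μT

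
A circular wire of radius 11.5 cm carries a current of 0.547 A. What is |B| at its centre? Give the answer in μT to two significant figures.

At the centre of a circular loop the Biot–Savart law gives B = μ₀I/(2R).
B = (4π×10⁻⁷ × 0.547) / (2 × 0.115) = 2.99×10⁻⁶ T.

B ≈ 3.0 μT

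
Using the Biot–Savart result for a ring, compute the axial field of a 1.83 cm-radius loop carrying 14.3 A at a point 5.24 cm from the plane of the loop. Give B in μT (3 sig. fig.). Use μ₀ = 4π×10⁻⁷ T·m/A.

On the axis of a circular loop, B = μ₀IR² / [2(R²+z²)^(3/2)].
R² + z² = (0.0183)² + (0.0524)² = 0.003081 m², and (R²+z²)^(3/2) = 1.71×10⁻⁴ m³.
B = (4π×10⁻⁷ × 14.3 × 0.0003349) / (2 × 1.71×10⁻⁴) = 1.76×10⁻⁵ T.

B ≈ 17.6 μT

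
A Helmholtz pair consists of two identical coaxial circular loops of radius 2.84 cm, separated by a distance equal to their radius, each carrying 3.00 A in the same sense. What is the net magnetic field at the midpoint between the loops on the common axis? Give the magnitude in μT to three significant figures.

Each loop contributes B = μ₀IR²/[2(R²+z²)^(3/2)] on the axis, with z measured from that loop.
Loop 1 (z = 0.0142 m): B₁ = 4.75×10⁻⁵ T. Loop 2 (z = 0.0142 m): B₂ = 4.75×10⁻⁵ T.
The fields add: B = B₁ + B₂ = 9.50×10⁻⁵ T.

B ≈ 95.0 μT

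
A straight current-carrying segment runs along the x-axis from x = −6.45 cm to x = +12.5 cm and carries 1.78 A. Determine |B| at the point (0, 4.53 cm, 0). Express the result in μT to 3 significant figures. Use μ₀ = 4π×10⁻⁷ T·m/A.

B ≈ 6.91 μT

For a finite straight segment, B = (μ₀I/4πd)(sinθ₁ + sinθ₂), where θ₁, θ₂ are the angles from the perpendicular to each end.
The perpendicular distance is d = 0.0453 m; the end-offsets along the wire are a = 0.0645 m and b = 0.125 m.
sinθ₁ = 0.0645/√(0.0645²+0.0453²) = 0.8183; sinθ₂ = 0.125/√(0.125²+0.0453²) = 0.9402.
B = (4π×10⁻⁷ × 1.78) / (4π × 0.0453) × (0.8183 + 0.9402) = 6.91×10⁻⁶ T.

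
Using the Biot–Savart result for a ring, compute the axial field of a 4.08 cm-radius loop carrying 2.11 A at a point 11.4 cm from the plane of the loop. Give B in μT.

On the axis of a circular loop, B = μ₀IR² / [2(R²+z²)^(3/2)].
R² + z² = (0.0408)² + (0.114)² = 0.01466 m², and (R²+z²)^(3/2) = 1.78×10⁻³ m³.
B = (4π×10⁻⁷ × 2.11 × 0.001665) / (2 × 1.78×10⁻³) = 1.24×10⁻⁶ T.

B ≈ 1.24 μT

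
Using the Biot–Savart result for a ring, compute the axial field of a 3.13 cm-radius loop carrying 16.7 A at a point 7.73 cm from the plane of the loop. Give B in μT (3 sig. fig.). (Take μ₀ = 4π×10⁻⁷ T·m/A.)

B ≈ 17.7 μT

On the axis of a circular loop, B = μ₀IR² / [2(R²+z²)^(3/2)].
R² + z² = (0.0313)² + (0.0773)² = 0.006955 m², and (R²+z²)^(3/2) = 5.80×10⁻⁴ m³.
B = (4π×10⁻⁷ × 16.7 × 0.0009797) / (2 × 5.80×10⁻⁴) = 1.77×10⁻⁵ T.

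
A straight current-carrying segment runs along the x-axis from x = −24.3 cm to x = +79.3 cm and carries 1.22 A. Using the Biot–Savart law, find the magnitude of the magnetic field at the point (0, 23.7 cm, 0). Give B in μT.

For a finite straight segment, B = (μ₀I/4πd)(sinθ₁ + sinθ₂), where θ₁, θ₂ are the angles from the perpendicular to each end.
The perpendicular distance is d = 0.237 m; the end-offsets along the wire are a = 0.243 m and b = 0.793 m.
sinθ₁ = 0.243/√(0.243²+0.237²) = 0.7159; sinθ₂ = 0.793/√(0.793²+0.237²) = 0.9581.
B = (4π×10⁻⁷ × 1.22) / (4π × 0.237) × (0.7159 + 0.9581) = 8.62×10⁻⁷ T.

B ≈ 0.862 μT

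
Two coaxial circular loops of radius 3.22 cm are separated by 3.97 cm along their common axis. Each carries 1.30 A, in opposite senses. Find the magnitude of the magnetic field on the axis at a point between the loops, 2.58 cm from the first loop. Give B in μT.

Each loop contributes B = μ₀IR²/[2(R²+z²)^(3/2)] on the axis, with z measured from that loop.
Loop 1 (z = 0.0258 m): B₁ = 1.21×10⁻⁵ T. Loop 2 (z = 0.0139 m): B₂ = 1.96×10⁻⁵ T.
The fields oppose: B = |B₁ − B₂| = 7.58×10⁻⁶ T.

B ≈ 7.58 μT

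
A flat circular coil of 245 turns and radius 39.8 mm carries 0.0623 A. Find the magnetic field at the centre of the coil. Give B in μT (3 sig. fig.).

For an N-turn flat coil, B = Nμ₀I/(2R) with R = 0.0398 m.
B = 245 × 9.84×10⁻⁷ T = 2.41×10⁻⁴ T.

B ≈ 241 μT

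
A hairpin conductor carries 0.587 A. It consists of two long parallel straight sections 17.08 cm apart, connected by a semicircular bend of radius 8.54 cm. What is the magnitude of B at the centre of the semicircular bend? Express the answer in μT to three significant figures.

The semicircular arc contributes B_arc = μ₀I·π/(4πR) = μ₀I/(4R) = 2.16×10⁻⁶ T.
Each semi-infinite lead is at perpendicular distance R = 0.0854 m from the centre, with the perpendicular foot at its near end, so it contributes μ₀I/(4πR); both point the same way, together 1.37×10⁻⁶ T.
Arc and leads all point the same direction: B = 2.16×10⁻⁶ + 1.37×10⁻⁶ = 3.53×10⁻⁶ T.

B ≈ 3.53 μT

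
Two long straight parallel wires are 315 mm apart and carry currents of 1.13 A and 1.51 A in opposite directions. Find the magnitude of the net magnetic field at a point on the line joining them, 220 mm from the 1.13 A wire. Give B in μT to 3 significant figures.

B ≈ 4.21 μT

Each long wire gives B = μ₀I/(2πd). Distances are d₁ = 0.22 m and d₂ = 0.095 m.
B₁ = 1.03×10⁻⁶ T, B₂ = 3.18×10⁻⁶ T.
Between antiparallel currents both contributions point the same way, so they add. B = B₁ + B₂ = 1.03×10⁻⁶ + 3.18×10⁻⁶ = 4.21×10⁻⁶ T.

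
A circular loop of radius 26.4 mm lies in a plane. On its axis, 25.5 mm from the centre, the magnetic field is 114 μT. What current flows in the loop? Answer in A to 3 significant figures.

On the axis of a loop, B = μ₀IR²/[2(R²+z²)^(3/2)], so I = 2B(R²+z²)^(3/2)/(μ₀R²).
R² + z² = 0.000697 + 0.0006503 = 0.001347 m²; raised to 3/2 gives 4.94×10⁻⁵ m³.
I = 2 × 1.14×10⁻⁴ × 4.94×10⁻⁵ / (1.26×10⁻⁶ × 0.000697) = 12.9 A.

I ≈ 12.9 A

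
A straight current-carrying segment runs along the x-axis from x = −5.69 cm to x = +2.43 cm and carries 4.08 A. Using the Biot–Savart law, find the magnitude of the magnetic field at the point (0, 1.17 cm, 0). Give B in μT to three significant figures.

For a finite straight segment, B = (μ₀I/4πd)(sinθ₁ + sinθ₂), where θ₁, θ₂ are the angles from the perpendicular to each end.
The perpendicular distance is d = 0.0117 m; the end-offsets along the wire are a = 0.0569 m and b = 0.0243 m.
sinθ₁ = 0.0569/√(0.0569²+0.0117²) = 0.9795; sinθ₂ = 0.0243/√(0.0243²+0.0117²) = 0.9010.
B = (4π×10⁻⁷ × 4.08) / (4π × 0.0117) × (0.9795 + 0.9010) = 6.56×10⁻⁵ T.

B ≈ 65.6 μT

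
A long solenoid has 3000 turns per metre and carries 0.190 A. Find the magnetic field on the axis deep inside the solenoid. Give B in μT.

Inside a long solenoid, B = μ₀nI with n = 3000 turns/m.
B = 4π×10⁻⁷ × 3000 × 0.190 = 7.16×10⁻⁴ T.

B ≈ 716 μT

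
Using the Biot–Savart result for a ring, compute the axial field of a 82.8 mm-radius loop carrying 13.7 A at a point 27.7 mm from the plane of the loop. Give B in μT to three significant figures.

B ≈ 88.7 μT

On the axis of a circular loop, B = μ₀IR² / [2(R²+z²)^(3/2)].
R² + z² = (0.0828)² + (0.0277)² = 0.007623 m², and (R²+z²)^(3/2) = 6.66×10⁻⁴ m³.
B = (4π×10⁻⁷ × 13.7 × 0.006856) / (2 × 6.66×10⁻⁴) = 8.87×10⁻⁵ T.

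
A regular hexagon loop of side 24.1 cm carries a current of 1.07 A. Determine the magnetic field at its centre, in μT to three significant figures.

B ≈ 3.08 μT

Each side is a finite straight segment at perpendicular distance d = a/(2 tan(π/6)) = 0.2087 m from the centre, with end-angles ±π/6.
One side contributes B₁ = (μ₀I/4πd)·2 sin(π/6) = 5.13×10⁻⁷ T.
All 6 sides add in the same direction: B = 6 × 5.13×10⁻⁷ = 3.08×10⁻⁶ T.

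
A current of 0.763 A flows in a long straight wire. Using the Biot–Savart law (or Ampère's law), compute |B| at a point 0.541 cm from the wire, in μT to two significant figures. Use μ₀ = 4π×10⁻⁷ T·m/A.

For an infinitely long straight wire, B = μ₀I/(2πd).
B = (4π×10⁻⁷ × 0.763) / (2π × 0.00541) = 2.82×10⁻⁵ T.

B ≈ 28 μT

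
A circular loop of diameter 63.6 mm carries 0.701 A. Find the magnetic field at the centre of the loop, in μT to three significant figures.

B ≈ 13.9 μT

At the centre of a circular loop the Biot–Savart law gives B = μ₀I/(2R) (so R = 0.0318 m).
B = (4π×10⁻⁷ × 0.701) / (2 × 0.0318) = 1.39×10⁻⁵ T.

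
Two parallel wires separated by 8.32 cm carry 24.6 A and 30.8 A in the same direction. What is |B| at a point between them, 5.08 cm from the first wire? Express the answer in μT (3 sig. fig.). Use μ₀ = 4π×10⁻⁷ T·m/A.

B ≈ 93.3 μT

Each long wire gives B = μ₀I/(2πd). Distances are d₁ = 0.0508 m and d₂ = 0.0324 m.
B₁ = 9.69×10⁻⁵ T, B₂ = 1.90×10⁻⁴ T.
Between parallel currents the two contributions point in opposite directions, so they subtract. B = |B₁ − B₂| = |9.69×10⁻⁵ − 1.90×10⁻⁴| = 9.33×10⁻⁵ T.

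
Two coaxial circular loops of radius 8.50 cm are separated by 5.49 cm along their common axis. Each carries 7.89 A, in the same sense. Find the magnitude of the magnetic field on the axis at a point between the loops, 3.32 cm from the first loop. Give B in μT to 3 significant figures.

B ≈ 100 μT

Each loop contributes B = μ₀IR²/[2(R²+z²)^(3/2)] on the axis, with z measured from that loop.
Loop 1 (z = 0.0332 m): B₁ = 4.71×10⁻⁵ T. Loop 2 (z = 0.0217 m): B₂ = 5.31×10⁻⁵ T.
The fields add: B = B₁ + B₂ = 1.00×10⁻⁴ T.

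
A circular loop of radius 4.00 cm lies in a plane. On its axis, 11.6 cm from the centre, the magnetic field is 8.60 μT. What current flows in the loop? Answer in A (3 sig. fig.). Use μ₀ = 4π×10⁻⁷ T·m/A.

I ≈ 15.8 A

On the axis of a loop, B = μ₀IR²/[2(R²+z²)^(3/2)], so I = 2B(R²+z²)^(3/2)/(μ₀R²).
R² + z² = 0.0016 + 0.01346 = 0.01506 m²; raised to 3/2 gives 1.85×10⁻³ m³.
I = 2 × 8.60×10⁻⁶ × 1.85×10⁻³ / (1.26×10⁻⁶ × 0.0016) = 15.8 A.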